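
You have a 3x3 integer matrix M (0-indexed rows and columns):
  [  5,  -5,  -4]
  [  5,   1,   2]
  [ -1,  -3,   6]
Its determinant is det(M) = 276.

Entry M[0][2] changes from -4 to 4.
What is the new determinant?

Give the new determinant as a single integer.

det is linear in row 0: changing M[0][2] by delta changes det by delta * cofactor(0,2).
Cofactor C_02 = (-1)^(0+2) * minor(0,2) = -14
Entry delta = 4 - -4 = 8
Det delta = 8 * -14 = -112
New det = 276 + -112 = 164

Answer: 164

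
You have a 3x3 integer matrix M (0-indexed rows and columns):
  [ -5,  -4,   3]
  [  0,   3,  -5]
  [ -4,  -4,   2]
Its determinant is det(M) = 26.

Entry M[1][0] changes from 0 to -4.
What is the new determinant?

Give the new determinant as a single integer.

det is linear in row 1: changing M[1][0] by delta changes det by delta * cofactor(1,0).
Cofactor C_10 = (-1)^(1+0) * minor(1,0) = -4
Entry delta = -4 - 0 = -4
Det delta = -4 * -4 = 16
New det = 26 + 16 = 42

Answer: 42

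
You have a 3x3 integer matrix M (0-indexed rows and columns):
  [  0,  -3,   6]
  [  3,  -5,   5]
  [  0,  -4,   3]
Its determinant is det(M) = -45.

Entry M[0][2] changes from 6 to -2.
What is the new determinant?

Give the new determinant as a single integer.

det is linear in row 0: changing M[0][2] by delta changes det by delta * cofactor(0,2).
Cofactor C_02 = (-1)^(0+2) * minor(0,2) = -12
Entry delta = -2 - 6 = -8
Det delta = -8 * -12 = 96
New det = -45 + 96 = 51

Answer: 51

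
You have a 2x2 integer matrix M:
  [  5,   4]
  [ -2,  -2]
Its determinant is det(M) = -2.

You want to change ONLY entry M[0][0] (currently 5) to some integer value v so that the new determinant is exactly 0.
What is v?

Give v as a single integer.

det is linear in entry M[0][0]: det = old_det + (v - 5) * C_00
Cofactor C_00 = -2
Want det = 0: -2 + (v - 5) * -2 = 0
  (v - 5) = 2 / -2 = -1
  v = 5 + (-1) = 4

Answer: 4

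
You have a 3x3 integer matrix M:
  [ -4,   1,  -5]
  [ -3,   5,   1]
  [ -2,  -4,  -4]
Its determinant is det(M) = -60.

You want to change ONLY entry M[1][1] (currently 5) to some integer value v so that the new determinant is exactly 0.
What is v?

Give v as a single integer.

det is linear in entry M[1][1]: det = old_det + (v - 5) * C_11
Cofactor C_11 = 6
Want det = 0: -60 + (v - 5) * 6 = 0
  (v - 5) = 60 / 6 = 10
  v = 5 + (10) = 15

Answer: 15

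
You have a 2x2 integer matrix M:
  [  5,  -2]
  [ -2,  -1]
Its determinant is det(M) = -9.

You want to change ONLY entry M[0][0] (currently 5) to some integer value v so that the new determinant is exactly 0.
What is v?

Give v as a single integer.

Answer: -4

Derivation:
det is linear in entry M[0][0]: det = old_det + (v - 5) * C_00
Cofactor C_00 = -1
Want det = 0: -9 + (v - 5) * -1 = 0
  (v - 5) = 9 / -1 = -9
  v = 5 + (-9) = -4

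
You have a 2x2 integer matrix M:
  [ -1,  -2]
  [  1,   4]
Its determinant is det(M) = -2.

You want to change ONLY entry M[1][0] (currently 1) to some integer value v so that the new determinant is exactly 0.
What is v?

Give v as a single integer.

det is linear in entry M[1][0]: det = old_det + (v - 1) * C_10
Cofactor C_10 = 2
Want det = 0: -2 + (v - 1) * 2 = 0
  (v - 1) = 2 / 2 = 1
  v = 1 + (1) = 2

Answer: 2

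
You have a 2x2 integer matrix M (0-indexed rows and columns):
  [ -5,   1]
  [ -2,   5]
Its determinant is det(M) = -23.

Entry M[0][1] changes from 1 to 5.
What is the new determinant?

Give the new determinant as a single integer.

det is linear in row 0: changing M[0][1] by delta changes det by delta * cofactor(0,1).
Cofactor C_01 = (-1)^(0+1) * minor(0,1) = 2
Entry delta = 5 - 1 = 4
Det delta = 4 * 2 = 8
New det = -23 + 8 = -15

Answer: -15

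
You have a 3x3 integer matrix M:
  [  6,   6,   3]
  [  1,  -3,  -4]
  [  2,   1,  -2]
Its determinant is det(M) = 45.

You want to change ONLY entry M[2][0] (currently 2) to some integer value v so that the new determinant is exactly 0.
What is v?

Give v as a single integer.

Answer: 5

Derivation:
det is linear in entry M[2][0]: det = old_det + (v - 2) * C_20
Cofactor C_20 = -15
Want det = 0: 45 + (v - 2) * -15 = 0
  (v - 2) = -45 / -15 = 3
  v = 2 + (3) = 5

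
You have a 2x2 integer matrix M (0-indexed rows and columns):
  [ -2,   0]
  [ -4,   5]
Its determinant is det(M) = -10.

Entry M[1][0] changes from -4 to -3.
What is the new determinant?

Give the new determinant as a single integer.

Answer: -10

Derivation:
det is linear in row 1: changing M[1][0] by delta changes det by delta * cofactor(1,0).
Cofactor C_10 = (-1)^(1+0) * minor(1,0) = 0
Entry delta = -3 - -4 = 1
Det delta = 1 * 0 = 0
New det = -10 + 0 = -10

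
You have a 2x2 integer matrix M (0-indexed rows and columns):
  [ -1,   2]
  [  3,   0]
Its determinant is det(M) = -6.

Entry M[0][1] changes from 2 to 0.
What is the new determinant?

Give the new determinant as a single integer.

Answer: 0

Derivation:
det is linear in row 0: changing M[0][1] by delta changes det by delta * cofactor(0,1).
Cofactor C_01 = (-1)^(0+1) * minor(0,1) = -3
Entry delta = 0 - 2 = -2
Det delta = -2 * -3 = 6
New det = -6 + 6 = 0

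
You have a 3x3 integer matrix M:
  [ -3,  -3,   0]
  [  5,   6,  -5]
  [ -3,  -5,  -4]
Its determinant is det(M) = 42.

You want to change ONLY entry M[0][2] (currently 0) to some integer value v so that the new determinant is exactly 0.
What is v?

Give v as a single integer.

Answer: 6

Derivation:
det is linear in entry M[0][2]: det = old_det + (v - 0) * C_02
Cofactor C_02 = -7
Want det = 0: 42 + (v - 0) * -7 = 0
  (v - 0) = -42 / -7 = 6
  v = 0 + (6) = 6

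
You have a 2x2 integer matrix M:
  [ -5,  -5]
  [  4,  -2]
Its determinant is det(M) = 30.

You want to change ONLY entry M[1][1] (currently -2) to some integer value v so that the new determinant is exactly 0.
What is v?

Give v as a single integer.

Answer: 4

Derivation:
det is linear in entry M[1][1]: det = old_det + (v - -2) * C_11
Cofactor C_11 = -5
Want det = 0: 30 + (v - -2) * -5 = 0
  (v - -2) = -30 / -5 = 6
  v = -2 + (6) = 4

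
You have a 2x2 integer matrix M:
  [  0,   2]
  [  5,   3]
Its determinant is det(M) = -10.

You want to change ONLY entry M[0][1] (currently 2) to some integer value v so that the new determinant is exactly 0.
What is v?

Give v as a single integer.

Answer: 0

Derivation:
det is linear in entry M[0][1]: det = old_det + (v - 2) * C_01
Cofactor C_01 = -5
Want det = 0: -10 + (v - 2) * -5 = 0
  (v - 2) = 10 / -5 = -2
  v = 2 + (-2) = 0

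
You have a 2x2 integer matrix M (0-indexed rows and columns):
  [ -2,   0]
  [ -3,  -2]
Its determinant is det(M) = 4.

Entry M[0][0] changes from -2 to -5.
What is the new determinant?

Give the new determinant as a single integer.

det is linear in row 0: changing M[0][0] by delta changes det by delta * cofactor(0,0).
Cofactor C_00 = (-1)^(0+0) * minor(0,0) = -2
Entry delta = -5 - -2 = -3
Det delta = -3 * -2 = 6
New det = 4 + 6 = 10

Answer: 10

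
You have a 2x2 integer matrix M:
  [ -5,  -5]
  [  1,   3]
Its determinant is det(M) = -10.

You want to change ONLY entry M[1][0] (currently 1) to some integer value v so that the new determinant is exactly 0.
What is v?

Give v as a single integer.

det is linear in entry M[1][0]: det = old_det + (v - 1) * C_10
Cofactor C_10 = 5
Want det = 0: -10 + (v - 1) * 5 = 0
  (v - 1) = 10 / 5 = 2
  v = 1 + (2) = 3

Answer: 3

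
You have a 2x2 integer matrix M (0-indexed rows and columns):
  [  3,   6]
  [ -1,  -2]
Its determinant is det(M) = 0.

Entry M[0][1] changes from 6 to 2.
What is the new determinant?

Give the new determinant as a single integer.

det is linear in row 0: changing M[0][1] by delta changes det by delta * cofactor(0,1).
Cofactor C_01 = (-1)^(0+1) * minor(0,1) = 1
Entry delta = 2 - 6 = -4
Det delta = -4 * 1 = -4
New det = 0 + -4 = -4

Answer: -4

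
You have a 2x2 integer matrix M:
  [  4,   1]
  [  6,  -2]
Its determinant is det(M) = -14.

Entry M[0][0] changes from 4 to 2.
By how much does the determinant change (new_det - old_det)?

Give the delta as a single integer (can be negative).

Answer: 4

Derivation:
Cofactor C_00 = -2
Entry delta = 2 - 4 = -2
Det delta = entry_delta * cofactor = -2 * -2 = 4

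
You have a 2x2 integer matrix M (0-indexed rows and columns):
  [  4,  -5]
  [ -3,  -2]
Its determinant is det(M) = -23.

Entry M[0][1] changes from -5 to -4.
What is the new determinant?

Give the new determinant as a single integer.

det is linear in row 0: changing M[0][1] by delta changes det by delta * cofactor(0,1).
Cofactor C_01 = (-1)^(0+1) * minor(0,1) = 3
Entry delta = -4 - -5 = 1
Det delta = 1 * 3 = 3
New det = -23 + 3 = -20

Answer: -20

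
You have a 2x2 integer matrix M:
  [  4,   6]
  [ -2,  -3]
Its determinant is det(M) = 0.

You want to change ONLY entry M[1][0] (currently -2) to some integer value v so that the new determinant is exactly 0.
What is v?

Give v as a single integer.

det is linear in entry M[1][0]: det = old_det + (v - -2) * C_10
Cofactor C_10 = -6
Want det = 0: 0 + (v - -2) * -6 = 0
  (v - -2) = 0 / -6 = 0
  v = -2 + (0) = -2

Answer: -2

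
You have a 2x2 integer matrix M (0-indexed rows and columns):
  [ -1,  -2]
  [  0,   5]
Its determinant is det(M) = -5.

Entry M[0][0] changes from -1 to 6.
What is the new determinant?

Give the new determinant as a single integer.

det is linear in row 0: changing M[0][0] by delta changes det by delta * cofactor(0,0).
Cofactor C_00 = (-1)^(0+0) * minor(0,0) = 5
Entry delta = 6 - -1 = 7
Det delta = 7 * 5 = 35
New det = -5 + 35 = 30

Answer: 30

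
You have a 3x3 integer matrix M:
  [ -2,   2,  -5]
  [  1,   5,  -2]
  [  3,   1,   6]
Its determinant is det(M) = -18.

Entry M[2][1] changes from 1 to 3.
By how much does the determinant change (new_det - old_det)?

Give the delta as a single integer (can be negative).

Answer: -18

Derivation:
Cofactor C_21 = -9
Entry delta = 3 - 1 = 2
Det delta = entry_delta * cofactor = 2 * -9 = -18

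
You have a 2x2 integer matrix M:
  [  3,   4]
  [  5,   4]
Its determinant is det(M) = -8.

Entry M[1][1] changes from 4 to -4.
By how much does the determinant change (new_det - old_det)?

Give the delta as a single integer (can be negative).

Answer: -24

Derivation:
Cofactor C_11 = 3
Entry delta = -4 - 4 = -8
Det delta = entry_delta * cofactor = -8 * 3 = -24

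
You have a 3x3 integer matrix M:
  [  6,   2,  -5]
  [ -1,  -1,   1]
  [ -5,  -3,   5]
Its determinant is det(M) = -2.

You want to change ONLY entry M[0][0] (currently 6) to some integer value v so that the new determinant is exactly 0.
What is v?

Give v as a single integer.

det is linear in entry M[0][0]: det = old_det + (v - 6) * C_00
Cofactor C_00 = -2
Want det = 0: -2 + (v - 6) * -2 = 0
  (v - 6) = 2 / -2 = -1
  v = 6 + (-1) = 5

Answer: 5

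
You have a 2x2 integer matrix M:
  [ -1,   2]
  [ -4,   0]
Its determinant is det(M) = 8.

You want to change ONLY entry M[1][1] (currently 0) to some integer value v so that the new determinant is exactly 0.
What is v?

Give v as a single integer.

det is linear in entry M[1][1]: det = old_det + (v - 0) * C_11
Cofactor C_11 = -1
Want det = 0: 8 + (v - 0) * -1 = 0
  (v - 0) = -8 / -1 = 8
  v = 0 + (8) = 8

Answer: 8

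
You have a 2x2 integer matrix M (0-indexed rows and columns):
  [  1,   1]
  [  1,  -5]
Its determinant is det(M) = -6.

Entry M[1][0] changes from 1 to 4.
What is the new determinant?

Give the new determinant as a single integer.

det is linear in row 1: changing M[1][0] by delta changes det by delta * cofactor(1,0).
Cofactor C_10 = (-1)^(1+0) * minor(1,0) = -1
Entry delta = 4 - 1 = 3
Det delta = 3 * -1 = -3
New det = -6 + -3 = -9

Answer: -9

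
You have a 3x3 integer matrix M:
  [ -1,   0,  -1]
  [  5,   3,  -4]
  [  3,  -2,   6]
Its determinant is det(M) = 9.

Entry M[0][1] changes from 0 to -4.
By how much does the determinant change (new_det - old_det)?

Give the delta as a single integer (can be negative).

Cofactor C_01 = -42
Entry delta = -4 - 0 = -4
Det delta = entry_delta * cofactor = -4 * -42 = 168

Answer: 168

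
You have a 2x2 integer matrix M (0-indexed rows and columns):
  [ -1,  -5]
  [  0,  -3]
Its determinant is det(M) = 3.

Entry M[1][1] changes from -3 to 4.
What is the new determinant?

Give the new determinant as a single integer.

Answer: -4

Derivation:
det is linear in row 1: changing M[1][1] by delta changes det by delta * cofactor(1,1).
Cofactor C_11 = (-1)^(1+1) * minor(1,1) = -1
Entry delta = 4 - -3 = 7
Det delta = 7 * -1 = -7
New det = 3 + -7 = -4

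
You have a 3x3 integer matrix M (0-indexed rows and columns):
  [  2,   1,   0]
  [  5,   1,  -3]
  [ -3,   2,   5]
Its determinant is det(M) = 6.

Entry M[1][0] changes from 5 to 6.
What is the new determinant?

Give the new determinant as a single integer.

Answer: 1

Derivation:
det is linear in row 1: changing M[1][0] by delta changes det by delta * cofactor(1,0).
Cofactor C_10 = (-1)^(1+0) * minor(1,0) = -5
Entry delta = 6 - 5 = 1
Det delta = 1 * -5 = -5
New det = 6 + -5 = 1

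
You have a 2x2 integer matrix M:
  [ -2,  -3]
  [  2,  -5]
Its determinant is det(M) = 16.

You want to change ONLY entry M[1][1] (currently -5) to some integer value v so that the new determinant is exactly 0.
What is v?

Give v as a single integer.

Answer: 3

Derivation:
det is linear in entry M[1][1]: det = old_det + (v - -5) * C_11
Cofactor C_11 = -2
Want det = 0: 16 + (v - -5) * -2 = 0
  (v - -5) = -16 / -2 = 8
  v = -5 + (8) = 3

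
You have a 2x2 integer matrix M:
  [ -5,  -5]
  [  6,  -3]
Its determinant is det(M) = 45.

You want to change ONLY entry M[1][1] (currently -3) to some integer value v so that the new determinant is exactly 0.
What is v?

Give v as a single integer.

Answer: 6

Derivation:
det is linear in entry M[1][1]: det = old_det + (v - -3) * C_11
Cofactor C_11 = -5
Want det = 0: 45 + (v - -3) * -5 = 0
  (v - -3) = -45 / -5 = 9
  v = -3 + (9) = 6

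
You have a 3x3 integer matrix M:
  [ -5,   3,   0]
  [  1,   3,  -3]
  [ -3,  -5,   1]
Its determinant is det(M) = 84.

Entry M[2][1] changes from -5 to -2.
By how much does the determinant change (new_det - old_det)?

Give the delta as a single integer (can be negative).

Cofactor C_21 = -15
Entry delta = -2 - -5 = 3
Det delta = entry_delta * cofactor = 3 * -15 = -45

Answer: -45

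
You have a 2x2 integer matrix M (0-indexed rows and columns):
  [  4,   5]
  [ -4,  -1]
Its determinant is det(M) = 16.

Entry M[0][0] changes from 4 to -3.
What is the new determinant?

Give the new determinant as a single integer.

Answer: 23

Derivation:
det is linear in row 0: changing M[0][0] by delta changes det by delta * cofactor(0,0).
Cofactor C_00 = (-1)^(0+0) * minor(0,0) = -1
Entry delta = -3 - 4 = -7
Det delta = -7 * -1 = 7
New det = 16 + 7 = 23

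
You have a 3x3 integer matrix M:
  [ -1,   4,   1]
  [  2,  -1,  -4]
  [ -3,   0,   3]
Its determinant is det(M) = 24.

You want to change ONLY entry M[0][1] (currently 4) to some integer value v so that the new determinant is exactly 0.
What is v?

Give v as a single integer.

det is linear in entry M[0][1]: det = old_det + (v - 4) * C_01
Cofactor C_01 = 6
Want det = 0: 24 + (v - 4) * 6 = 0
  (v - 4) = -24 / 6 = -4
  v = 4 + (-4) = 0

Answer: 0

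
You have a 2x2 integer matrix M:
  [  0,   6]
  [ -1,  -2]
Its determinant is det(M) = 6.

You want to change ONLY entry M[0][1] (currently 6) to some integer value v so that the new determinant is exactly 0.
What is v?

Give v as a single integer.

det is linear in entry M[0][1]: det = old_det + (v - 6) * C_01
Cofactor C_01 = 1
Want det = 0: 6 + (v - 6) * 1 = 0
  (v - 6) = -6 / 1 = -6
  v = 6 + (-6) = 0

Answer: 0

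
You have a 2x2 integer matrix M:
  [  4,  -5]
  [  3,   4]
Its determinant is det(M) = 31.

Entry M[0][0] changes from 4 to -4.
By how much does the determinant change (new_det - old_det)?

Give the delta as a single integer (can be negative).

Cofactor C_00 = 4
Entry delta = -4 - 4 = -8
Det delta = entry_delta * cofactor = -8 * 4 = -32

Answer: -32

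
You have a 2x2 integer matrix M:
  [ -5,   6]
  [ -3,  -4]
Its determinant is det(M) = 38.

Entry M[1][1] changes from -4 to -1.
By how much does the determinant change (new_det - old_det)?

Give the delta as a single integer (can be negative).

Cofactor C_11 = -5
Entry delta = -1 - -4 = 3
Det delta = entry_delta * cofactor = 3 * -5 = -15

Answer: -15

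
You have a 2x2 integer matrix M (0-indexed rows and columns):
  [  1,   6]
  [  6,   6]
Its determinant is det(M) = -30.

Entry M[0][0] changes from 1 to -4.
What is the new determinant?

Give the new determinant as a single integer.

Answer: -60

Derivation:
det is linear in row 0: changing M[0][0] by delta changes det by delta * cofactor(0,0).
Cofactor C_00 = (-1)^(0+0) * minor(0,0) = 6
Entry delta = -4 - 1 = -5
Det delta = -5 * 6 = -30
New det = -30 + -30 = -60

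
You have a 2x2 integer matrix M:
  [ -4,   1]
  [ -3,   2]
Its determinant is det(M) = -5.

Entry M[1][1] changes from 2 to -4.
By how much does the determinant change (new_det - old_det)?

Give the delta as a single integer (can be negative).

Cofactor C_11 = -4
Entry delta = -4 - 2 = -6
Det delta = entry_delta * cofactor = -6 * -4 = 24

Answer: 24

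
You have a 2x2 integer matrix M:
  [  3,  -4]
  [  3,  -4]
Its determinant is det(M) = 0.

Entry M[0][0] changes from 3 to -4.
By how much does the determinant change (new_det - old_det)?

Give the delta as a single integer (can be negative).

Answer: 28

Derivation:
Cofactor C_00 = -4
Entry delta = -4 - 3 = -7
Det delta = entry_delta * cofactor = -7 * -4 = 28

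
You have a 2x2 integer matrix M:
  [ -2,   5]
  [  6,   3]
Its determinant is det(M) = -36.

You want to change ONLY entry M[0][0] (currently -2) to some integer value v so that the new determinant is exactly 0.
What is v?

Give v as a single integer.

det is linear in entry M[0][0]: det = old_det + (v - -2) * C_00
Cofactor C_00 = 3
Want det = 0: -36 + (v - -2) * 3 = 0
  (v - -2) = 36 / 3 = 12
  v = -2 + (12) = 10

Answer: 10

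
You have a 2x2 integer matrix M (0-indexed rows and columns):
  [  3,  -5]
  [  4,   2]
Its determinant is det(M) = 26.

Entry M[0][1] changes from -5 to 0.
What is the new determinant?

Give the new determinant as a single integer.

det is linear in row 0: changing M[0][1] by delta changes det by delta * cofactor(0,1).
Cofactor C_01 = (-1)^(0+1) * minor(0,1) = -4
Entry delta = 0 - -5 = 5
Det delta = 5 * -4 = -20
New det = 26 + -20 = 6

Answer: 6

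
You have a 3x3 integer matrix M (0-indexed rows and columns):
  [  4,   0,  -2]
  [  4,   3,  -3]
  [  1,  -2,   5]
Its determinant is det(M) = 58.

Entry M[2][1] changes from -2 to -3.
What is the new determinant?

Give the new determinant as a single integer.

Answer: 54

Derivation:
det is linear in row 2: changing M[2][1] by delta changes det by delta * cofactor(2,1).
Cofactor C_21 = (-1)^(2+1) * minor(2,1) = 4
Entry delta = -3 - -2 = -1
Det delta = -1 * 4 = -4
New det = 58 + -4 = 54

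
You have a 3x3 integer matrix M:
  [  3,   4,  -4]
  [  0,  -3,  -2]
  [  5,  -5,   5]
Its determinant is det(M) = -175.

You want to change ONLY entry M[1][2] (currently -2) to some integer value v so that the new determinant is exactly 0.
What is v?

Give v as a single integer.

Answer: 3

Derivation:
det is linear in entry M[1][2]: det = old_det + (v - -2) * C_12
Cofactor C_12 = 35
Want det = 0: -175 + (v - -2) * 35 = 0
  (v - -2) = 175 / 35 = 5
  v = -2 + (5) = 3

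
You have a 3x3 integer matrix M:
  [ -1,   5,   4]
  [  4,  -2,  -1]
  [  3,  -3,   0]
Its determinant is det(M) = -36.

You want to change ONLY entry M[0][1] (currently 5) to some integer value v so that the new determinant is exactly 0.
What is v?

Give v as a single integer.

det is linear in entry M[0][1]: det = old_det + (v - 5) * C_01
Cofactor C_01 = -3
Want det = 0: -36 + (v - 5) * -3 = 0
  (v - 5) = 36 / -3 = -12
  v = 5 + (-12) = -7

Answer: -7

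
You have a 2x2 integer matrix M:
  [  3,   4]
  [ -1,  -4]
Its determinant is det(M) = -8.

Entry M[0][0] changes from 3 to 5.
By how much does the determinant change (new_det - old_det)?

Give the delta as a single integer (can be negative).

Cofactor C_00 = -4
Entry delta = 5 - 3 = 2
Det delta = entry_delta * cofactor = 2 * -4 = -8

Answer: -8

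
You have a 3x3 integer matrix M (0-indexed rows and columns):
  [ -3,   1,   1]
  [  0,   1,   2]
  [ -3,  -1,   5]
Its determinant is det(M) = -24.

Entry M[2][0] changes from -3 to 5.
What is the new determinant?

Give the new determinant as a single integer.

det is linear in row 2: changing M[2][0] by delta changes det by delta * cofactor(2,0).
Cofactor C_20 = (-1)^(2+0) * minor(2,0) = 1
Entry delta = 5 - -3 = 8
Det delta = 8 * 1 = 8
New det = -24 + 8 = -16

Answer: -16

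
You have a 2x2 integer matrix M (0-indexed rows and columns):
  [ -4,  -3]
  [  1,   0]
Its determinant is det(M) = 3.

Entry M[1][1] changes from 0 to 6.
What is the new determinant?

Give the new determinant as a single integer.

Answer: -21

Derivation:
det is linear in row 1: changing M[1][1] by delta changes det by delta * cofactor(1,1).
Cofactor C_11 = (-1)^(1+1) * minor(1,1) = -4
Entry delta = 6 - 0 = 6
Det delta = 6 * -4 = -24
New det = 3 + -24 = -21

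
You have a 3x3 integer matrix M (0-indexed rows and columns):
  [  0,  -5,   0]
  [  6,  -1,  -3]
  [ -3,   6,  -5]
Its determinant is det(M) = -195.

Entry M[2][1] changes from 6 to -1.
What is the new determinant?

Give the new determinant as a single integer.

Answer: -195

Derivation:
det is linear in row 2: changing M[2][1] by delta changes det by delta * cofactor(2,1).
Cofactor C_21 = (-1)^(2+1) * minor(2,1) = 0
Entry delta = -1 - 6 = -7
Det delta = -7 * 0 = 0
New det = -195 + 0 = -195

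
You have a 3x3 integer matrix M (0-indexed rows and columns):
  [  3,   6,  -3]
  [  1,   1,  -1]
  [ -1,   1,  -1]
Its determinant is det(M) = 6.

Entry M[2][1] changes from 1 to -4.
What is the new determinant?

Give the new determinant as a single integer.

det is linear in row 2: changing M[2][1] by delta changes det by delta * cofactor(2,1).
Cofactor C_21 = (-1)^(2+1) * minor(2,1) = 0
Entry delta = -4 - 1 = -5
Det delta = -5 * 0 = 0
New det = 6 + 0 = 6

Answer: 6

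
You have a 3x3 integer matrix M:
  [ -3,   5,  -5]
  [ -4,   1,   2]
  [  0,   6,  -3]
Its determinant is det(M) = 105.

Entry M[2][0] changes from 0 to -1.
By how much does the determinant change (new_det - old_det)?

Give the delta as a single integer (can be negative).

Cofactor C_20 = 15
Entry delta = -1 - 0 = -1
Det delta = entry_delta * cofactor = -1 * 15 = -15

Answer: -15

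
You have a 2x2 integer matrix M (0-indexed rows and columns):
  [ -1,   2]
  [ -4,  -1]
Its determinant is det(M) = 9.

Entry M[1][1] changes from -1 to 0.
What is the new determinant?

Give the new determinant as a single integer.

det is linear in row 1: changing M[1][1] by delta changes det by delta * cofactor(1,1).
Cofactor C_11 = (-1)^(1+1) * minor(1,1) = -1
Entry delta = 0 - -1 = 1
Det delta = 1 * -1 = -1
New det = 9 + -1 = 8

Answer: 8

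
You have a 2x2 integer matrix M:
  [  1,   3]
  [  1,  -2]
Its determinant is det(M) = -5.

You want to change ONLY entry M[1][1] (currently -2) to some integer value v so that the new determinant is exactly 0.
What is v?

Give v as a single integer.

Answer: 3

Derivation:
det is linear in entry M[1][1]: det = old_det + (v - -2) * C_11
Cofactor C_11 = 1
Want det = 0: -5 + (v - -2) * 1 = 0
  (v - -2) = 5 / 1 = 5
  v = -2 + (5) = 3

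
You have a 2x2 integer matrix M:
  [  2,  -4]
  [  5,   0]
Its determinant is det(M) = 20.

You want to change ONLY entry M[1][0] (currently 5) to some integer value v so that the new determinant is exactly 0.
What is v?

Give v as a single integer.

Answer: 0

Derivation:
det is linear in entry M[1][0]: det = old_det + (v - 5) * C_10
Cofactor C_10 = 4
Want det = 0: 20 + (v - 5) * 4 = 0
  (v - 5) = -20 / 4 = -5
  v = 5 + (-5) = 0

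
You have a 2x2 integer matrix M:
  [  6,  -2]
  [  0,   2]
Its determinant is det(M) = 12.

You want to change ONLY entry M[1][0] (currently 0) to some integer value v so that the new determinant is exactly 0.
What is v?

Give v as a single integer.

det is linear in entry M[1][0]: det = old_det + (v - 0) * C_10
Cofactor C_10 = 2
Want det = 0: 12 + (v - 0) * 2 = 0
  (v - 0) = -12 / 2 = -6
  v = 0 + (-6) = -6

Answer: -6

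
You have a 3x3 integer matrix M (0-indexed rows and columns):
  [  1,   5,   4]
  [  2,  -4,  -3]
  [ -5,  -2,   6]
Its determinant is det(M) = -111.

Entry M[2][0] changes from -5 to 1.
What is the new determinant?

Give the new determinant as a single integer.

Answer: -105

Derivation:
det is linear in row 2: changing M[2][0] by delta changes det by delta * cofactor(2,0).
Cofactor C_20 = (-1)^(2+0) * minor(2,0) = 1
Entry delta = 1 - -5 = 6
Det delta = 6 * 1 = 6
New det = -111 + 6 = -105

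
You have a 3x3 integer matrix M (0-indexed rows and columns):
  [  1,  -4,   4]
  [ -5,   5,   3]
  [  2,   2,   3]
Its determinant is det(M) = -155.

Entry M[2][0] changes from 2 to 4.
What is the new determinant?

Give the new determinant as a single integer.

det is linear in row 2: changing M[2][0] by delta changes det by delta * cofactor(2,0).
Cofactor C_20 = (-1)^(2+0) * minor(2,0) = -32
Entry delta = 4 - 2 = 2
Det delta = 2 * -32 = -64
New det = -155 + -64 = -219

Answer: -219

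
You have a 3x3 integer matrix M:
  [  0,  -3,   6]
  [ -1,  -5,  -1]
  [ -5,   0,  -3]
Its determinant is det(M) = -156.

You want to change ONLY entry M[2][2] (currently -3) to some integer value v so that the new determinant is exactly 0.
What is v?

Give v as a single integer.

det is linear in entry M[2][2]: det = old_det + (v - -3) * C_22
Cofactor C_22 = -3
Want det = 0: -156 + (v - -3) * -3 = 0
  (v - -3) = 156 / -3 = -52
  v = -3 + (-52) = -55

Answer: -55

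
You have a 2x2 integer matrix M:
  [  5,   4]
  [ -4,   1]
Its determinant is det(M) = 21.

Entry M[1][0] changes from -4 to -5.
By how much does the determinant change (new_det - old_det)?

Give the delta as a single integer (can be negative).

Answer: 4

Derivation:
Cofactor C_10 = -4
Entry delta = -5 - -4 = -1
Det delta = entry_delta * cofactor = -1 * -4 = 4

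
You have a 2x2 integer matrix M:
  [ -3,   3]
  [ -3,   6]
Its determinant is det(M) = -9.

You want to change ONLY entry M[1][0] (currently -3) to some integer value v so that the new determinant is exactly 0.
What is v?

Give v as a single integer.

det is linear in entry M[1][0]: det = old_det + (v - -3) * C_10
Cofactor C_10 = -3
Want det = 0: -9 + (v - -3) * -3 = 0
  (v - -3) = 9 / -3 = -3
  v = -3 + (-3) = -6

Answer: -6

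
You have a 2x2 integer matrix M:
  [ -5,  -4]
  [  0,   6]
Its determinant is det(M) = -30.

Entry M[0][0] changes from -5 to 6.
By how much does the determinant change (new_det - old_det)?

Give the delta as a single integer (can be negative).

Answer: 66

Derivation:
Cofactor C_00 = 6
Entry delta = 6 - -5 = 11
Det delta = entry_delta * cofactor = 11 * 6 = 66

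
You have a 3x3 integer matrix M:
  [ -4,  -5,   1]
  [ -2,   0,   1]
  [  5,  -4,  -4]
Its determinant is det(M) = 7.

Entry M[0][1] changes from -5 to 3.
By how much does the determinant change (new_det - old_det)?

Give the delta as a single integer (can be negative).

Answer: -24

Derivation:
Cofactor C_01 = -3
Entry delta = 3 - -5 = 8
Det delta = entry_delta * cofactor = 8 * -3 = -24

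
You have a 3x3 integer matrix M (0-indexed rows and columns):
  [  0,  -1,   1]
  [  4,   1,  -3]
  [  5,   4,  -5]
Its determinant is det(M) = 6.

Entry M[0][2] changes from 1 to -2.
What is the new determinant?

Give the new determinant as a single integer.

Answer: -27

Derivation:
det is linear in row 0: changing M[0][2] by delta changes det by delta * cofactor(0,2).
Cofactor C_02 = (-1)^(0+2) * minor(0,2) = 11
Entry delta = -2 - 1 = -3
Det delta = -3 * 11 = -33
New det = 6 + -33 = -27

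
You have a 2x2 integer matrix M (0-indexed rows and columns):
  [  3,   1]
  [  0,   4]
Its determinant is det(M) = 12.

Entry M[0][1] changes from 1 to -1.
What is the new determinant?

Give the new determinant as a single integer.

det is linear in row 0: changing M[0][1] by delta changes det by delta * cofactor(0,1).
Cofactor C_01 = (-1)^(0+1) * minor(0,1) = 0
Entry delta = -1 - 1 = -2
Det delta = -2 * 0 = 0
New det = 12 + 0 = 12

Answer: 12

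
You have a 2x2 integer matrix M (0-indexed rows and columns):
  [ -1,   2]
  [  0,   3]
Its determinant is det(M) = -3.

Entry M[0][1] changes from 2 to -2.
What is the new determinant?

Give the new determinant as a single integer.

det is linear in row 0: changing M[0][1] by delta changes det by delta * cofactor(0,1).
Cofactor C_01 = (-1)^(0+1) * minor(0,1) = 0
Entry delta = -2 - 2 = -4
Det delta = -4 * 0 = 0
New det = -3 + 0 = -3

Answer: -3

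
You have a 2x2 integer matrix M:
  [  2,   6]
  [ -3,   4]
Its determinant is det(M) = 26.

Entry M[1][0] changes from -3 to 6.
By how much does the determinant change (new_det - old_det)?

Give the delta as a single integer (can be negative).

Cofactor C_10 = -6
Entry delta = 6 - -3 = 9
Det delta = entry_delta * cofactor = 9 * -6 = -54

Answer: -54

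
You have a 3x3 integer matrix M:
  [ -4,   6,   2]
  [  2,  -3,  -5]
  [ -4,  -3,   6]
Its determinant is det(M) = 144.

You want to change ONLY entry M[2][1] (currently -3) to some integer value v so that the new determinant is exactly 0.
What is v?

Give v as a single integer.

Answer: 6

Derivation:
det is linear in entry M[2][1]: det = old_det + (v - -3) * C_21
Cofactor C_21 = -16
Want det = 0: 144 + (v - -3) * -16 = 0
  (v - -3) = -144 / -16 = 9
  v = -3 + (9) = 6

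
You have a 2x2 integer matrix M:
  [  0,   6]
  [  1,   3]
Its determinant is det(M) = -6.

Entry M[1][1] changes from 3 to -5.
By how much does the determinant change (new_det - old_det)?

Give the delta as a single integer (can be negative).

Cofactor C_11 = 0
Entry delta = -5 - 3 = -8
Det delta = entry_delta * cofactor = -8 * 0 = 0

Answer: 0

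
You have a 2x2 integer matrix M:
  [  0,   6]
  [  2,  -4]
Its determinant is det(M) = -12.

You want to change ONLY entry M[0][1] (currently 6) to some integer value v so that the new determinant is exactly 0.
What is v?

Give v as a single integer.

det is linear in entry M[0][1]: det = old_det + (v - 6) * C_01
Cofactor C_01 = -2
Want det = 0: -12 + (v - 6) * -2 = 0
  (v - 6) = 12 / -2 = -6
  v = 6 + (-6) = 0

Answer: 0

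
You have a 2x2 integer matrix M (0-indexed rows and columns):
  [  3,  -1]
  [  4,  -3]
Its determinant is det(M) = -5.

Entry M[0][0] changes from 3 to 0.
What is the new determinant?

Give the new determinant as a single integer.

Answer: 4

Derivation:
det is linear in row 0: changing M[0][0] by delta changes det by delta * cofactor(0,0).
Cofactor C_00 = (-1)^(0+0) * minor(0,0) = -3
Entry delta = 0 - 3 = -3
Det delta = -3 * -3 = 9
New det = -5 + 9 = 4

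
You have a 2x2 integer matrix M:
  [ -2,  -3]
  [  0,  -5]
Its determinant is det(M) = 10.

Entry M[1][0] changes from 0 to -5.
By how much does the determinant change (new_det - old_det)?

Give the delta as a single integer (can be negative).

Answer: -15

Derivation:
Cofactor C_10 = 3
Entry delta = -5 - 0 = -5
Det delta = entry_delta * cofactor = -5 * 3 = -15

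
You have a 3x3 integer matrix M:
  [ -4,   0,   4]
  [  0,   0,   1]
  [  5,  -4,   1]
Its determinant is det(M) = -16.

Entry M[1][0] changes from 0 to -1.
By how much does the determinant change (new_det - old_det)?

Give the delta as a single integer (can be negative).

Cofactor C_10 = -16
Entry delta = -1 - 0 = -1
Det delta = entry_delta * cofactor = -1 * -16 = 16

Answer: 16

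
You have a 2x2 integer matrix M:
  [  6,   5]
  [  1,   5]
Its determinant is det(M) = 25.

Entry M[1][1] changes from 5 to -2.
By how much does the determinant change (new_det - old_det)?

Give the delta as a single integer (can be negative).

Cofactor C_11 = 6
Entry delta = -2 - 5 = -7
Det delta = entry_delta * cofactor = -7 * 6 = -42

Answer: -42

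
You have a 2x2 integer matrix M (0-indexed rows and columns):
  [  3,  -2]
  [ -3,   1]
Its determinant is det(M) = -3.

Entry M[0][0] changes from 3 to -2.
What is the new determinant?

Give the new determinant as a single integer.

det is linear in row 0: changing M[0][0] by delta changes det by delta * cofactor(0,0).
Cofactor C_00 = (-1)^(0+0) * minor(0,0) = 1
Entry delta = -2 - 3 = -5
Det delta = -5 * 1 = -5
New det = -3 + -5 = -8

Answer: -8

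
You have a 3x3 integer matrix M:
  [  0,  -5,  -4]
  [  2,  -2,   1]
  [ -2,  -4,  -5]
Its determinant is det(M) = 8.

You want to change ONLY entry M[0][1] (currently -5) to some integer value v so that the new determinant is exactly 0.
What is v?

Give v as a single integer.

Answer: -6

Derivation:
det is linear in entry M[0][1]: det = old_det + (v - -5) * C_01
Cofactor C_01 = 8
Want det = 0: 8 + (v - -5) * 8 = 0
  (v - -5) = -8 / 8 = -1
  v = -5 + (-1) = -6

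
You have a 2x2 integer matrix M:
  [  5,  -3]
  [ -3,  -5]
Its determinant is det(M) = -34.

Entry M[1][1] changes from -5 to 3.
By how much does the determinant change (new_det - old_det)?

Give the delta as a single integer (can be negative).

Answer: 40

Derivation:
Cofactor C_11 = 5
Entry delta = 3 - -5 = 8
Det delta = entry_delta * cofactor = 8 * 5 = 40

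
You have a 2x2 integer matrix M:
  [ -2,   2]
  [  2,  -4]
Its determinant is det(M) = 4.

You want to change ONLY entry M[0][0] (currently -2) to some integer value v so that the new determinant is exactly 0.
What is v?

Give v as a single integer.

Answer: -1

Derivation:
det is linear in entry M[0][0]: det = old_det + (v - -2) * C_00
Cofactor C_00 = -4
Want det = 0: 4 + (v - -2) * -4 = 0
  (v - -2) = -4 / -4 = 1
  v = -2 + (1) = -1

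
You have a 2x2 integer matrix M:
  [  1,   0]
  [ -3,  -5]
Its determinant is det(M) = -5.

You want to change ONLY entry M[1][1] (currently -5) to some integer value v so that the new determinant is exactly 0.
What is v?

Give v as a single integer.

Answer: 0

Derivation:
det is linear in entry M[1][1]: det = old_det + (v - -5) * C_11
Cofactor C_11 = 1
Want det = 0: -5 + (v - -5) * 1 = 0
  (v - -5) = 5 / 1 = 5
  v = -5 + (5) = 0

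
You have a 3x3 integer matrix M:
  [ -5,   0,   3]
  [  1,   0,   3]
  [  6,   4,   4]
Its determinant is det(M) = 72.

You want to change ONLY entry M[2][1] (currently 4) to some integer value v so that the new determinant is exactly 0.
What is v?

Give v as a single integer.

Answer: 0

Derivation:
det is linear in entry M[2][1]: det = old_det + (v - 4) * C_21
Cofactor C_21 = 18
Want det = 0: 72 + (v - 4) * 18 = 0
  (v - 4) = -72 / 18 = -4
  v = 4 + (-4) = 0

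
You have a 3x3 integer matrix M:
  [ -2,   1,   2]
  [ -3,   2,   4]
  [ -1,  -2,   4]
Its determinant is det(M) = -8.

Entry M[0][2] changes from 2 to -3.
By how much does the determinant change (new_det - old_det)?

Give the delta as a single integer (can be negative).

Cofactor C_02 = 8
Entry delta = -3 - 2 = -5
Det delta = entry_delta * cofactor = -5 * 8 = -40

Answer: -40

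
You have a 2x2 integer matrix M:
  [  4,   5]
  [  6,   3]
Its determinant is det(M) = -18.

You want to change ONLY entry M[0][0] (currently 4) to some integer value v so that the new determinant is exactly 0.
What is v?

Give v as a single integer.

det is linear in entry M[0][0]: det = old_det + (v - 4) * C_00
Cofactor C_00 = 3
Want det = 0: -18 + (v - 4) * 3 = 0
  (v - 4) = 18 / 3 = 6
  v = 4 + (6) = 10

Answer: 10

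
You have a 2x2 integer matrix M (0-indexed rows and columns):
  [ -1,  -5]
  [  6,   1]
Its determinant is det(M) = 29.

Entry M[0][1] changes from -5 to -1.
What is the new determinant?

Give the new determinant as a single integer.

Answer: 5

Derivation:
det is linear in row 0: changing M[0][1] by delta changes det by delta * cofactor(0,1).
Cofactor C_01 = (-1)^(0+1) * minor(0,1) = -6
Entry delta = -1 - -5 = 4
Det delta = 4 * -6 = -24
New det = 29 + -24 = 5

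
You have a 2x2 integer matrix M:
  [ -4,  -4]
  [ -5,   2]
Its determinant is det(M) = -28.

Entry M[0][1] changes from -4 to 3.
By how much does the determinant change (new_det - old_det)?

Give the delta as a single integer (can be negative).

Cofactor C_01 = 5
Entry delta = 3 - -4 = 7
Det delta = entry_delta * cofactor = 7 * 5 = 35

Answer: 35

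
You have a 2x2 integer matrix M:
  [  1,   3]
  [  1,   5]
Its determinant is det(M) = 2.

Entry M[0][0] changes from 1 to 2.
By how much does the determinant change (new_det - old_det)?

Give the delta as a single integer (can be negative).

Cofactor C_00 = 5
Entry delta = 2 - 1 = 1
Det delta = entry_delta * cofactor = 1 * 5 = 5

Answer: 5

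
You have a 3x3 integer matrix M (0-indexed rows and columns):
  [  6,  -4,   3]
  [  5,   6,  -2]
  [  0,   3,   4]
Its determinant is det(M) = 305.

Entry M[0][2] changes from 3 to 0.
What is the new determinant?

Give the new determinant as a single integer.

Answer: 260

Derivation:
det is linear in row 0: changing M[0][2] by delta changes det by delta * cofactor(0,2).
Cofactor C_02 = (-1)^(0+2) * minor(0,2) = 15
Entry delta = 0 - 3 = -3
Det delta = -3 * 15 = -45
New det = 305 + -45 = 260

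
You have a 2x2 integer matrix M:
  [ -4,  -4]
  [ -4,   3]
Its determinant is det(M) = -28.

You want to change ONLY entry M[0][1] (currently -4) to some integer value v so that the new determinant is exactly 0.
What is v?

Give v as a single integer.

det is linear in entry M[0][1]: det = old_det + (v - -4) * C_01
Cofactor C_01 = 4
Want det = 0: -28 + (v - -4) * 4 = 0
  (v - -4) = 28 / 4 = 7
  v = -4 + (7) = 3

Answer: 3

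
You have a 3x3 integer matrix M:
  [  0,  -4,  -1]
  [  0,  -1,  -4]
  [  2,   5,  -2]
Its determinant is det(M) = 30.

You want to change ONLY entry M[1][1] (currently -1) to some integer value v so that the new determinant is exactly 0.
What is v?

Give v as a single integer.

Answer: -16

Derivation:
det is linear in entry M[1][1]: det = old_det + (v - -1) * C_11
Cofactor C_11 = 2
Want det = 0: 30 + (v - -1) * 2 = 0
  (v - -1) = -30 / 2 = -15
  v = -1 + (-15) = -16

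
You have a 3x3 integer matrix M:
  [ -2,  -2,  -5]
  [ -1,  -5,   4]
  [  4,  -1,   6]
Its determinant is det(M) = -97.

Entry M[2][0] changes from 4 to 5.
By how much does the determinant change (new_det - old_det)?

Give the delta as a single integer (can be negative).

Cofactor C_20 = -33
Entry delta = 5 - 4 = 1
Det delta = entry_delta * cofactor = 1 * -33 = -33

Answer: -33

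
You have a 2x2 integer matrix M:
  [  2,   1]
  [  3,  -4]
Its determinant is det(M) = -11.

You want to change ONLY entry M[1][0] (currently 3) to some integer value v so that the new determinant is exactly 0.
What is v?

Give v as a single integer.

det is linear in entry M[1][0]: det = old_det + (v - 3) * C_10
Cofactor C_10 = -1
Want det = 0: -11 + (v - 3) * -1 = 0
  (v - 3) = 11 / -1 = -11
  v = 3 + (-11) = -8

Answer: -8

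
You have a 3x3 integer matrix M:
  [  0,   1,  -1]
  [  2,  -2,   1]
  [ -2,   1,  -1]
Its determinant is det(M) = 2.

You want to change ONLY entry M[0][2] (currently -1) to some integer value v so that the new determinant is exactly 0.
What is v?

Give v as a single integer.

Answer: 0

Derivation:
det is linear in entry M[0][2]: det = old_det + (v - -1) * C_02
Cofactor C_02 = -2
Want det = 0: 2 + (v - -1) * -2 = 0
  (v - -1) = -2 / -2 = 1
  v = -1 + (1) = 0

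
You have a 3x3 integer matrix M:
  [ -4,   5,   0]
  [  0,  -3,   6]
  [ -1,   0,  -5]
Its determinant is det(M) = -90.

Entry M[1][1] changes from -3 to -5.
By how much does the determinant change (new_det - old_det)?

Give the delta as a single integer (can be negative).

Cofactor C_11 = 20
Entry delta = -5 - -3 = -2
Det delta = entry_delta * cofactor = -2 * 20 = -40

Answer: -40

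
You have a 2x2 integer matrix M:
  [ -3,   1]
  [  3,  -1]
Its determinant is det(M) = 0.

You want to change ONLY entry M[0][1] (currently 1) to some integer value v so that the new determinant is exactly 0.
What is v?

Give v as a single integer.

Answer: 1

Derivation:
det is linear in entry M[0][1]: det = old_det + (v - 1) * C_01
Cofactor C_01 = -3
Want det = 0: 0 + (v - 1) * -3 = 0
  (v - 1) = 0 / -3 = 0
  v = 1 + (0) = 1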